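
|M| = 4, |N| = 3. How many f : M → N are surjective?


n = |M| = 4, k = |N| = 3. Surjections via inclusion-exclusion:
S(n,k) = Σ(-1)^i × C(k,i) × (k-i)^n, i=0 to k
i=0: (-1)^0×C(3,0)×3^4 = 81
i=1: (-1)^1×C(3,1)×2^4 = -48
i=2: (-1)^2×C(3,2)×1^4 = 3
i=3: (-1)^3×C(3,3)×0^4 = 0
Total = 36

Number of surjections = 36


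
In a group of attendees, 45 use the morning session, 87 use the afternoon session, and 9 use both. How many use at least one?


|A ∪ B| = |A| + |B| - |A ∩ B|
= 45 + 87 - 9
= 123

|A ∪ B| = 123


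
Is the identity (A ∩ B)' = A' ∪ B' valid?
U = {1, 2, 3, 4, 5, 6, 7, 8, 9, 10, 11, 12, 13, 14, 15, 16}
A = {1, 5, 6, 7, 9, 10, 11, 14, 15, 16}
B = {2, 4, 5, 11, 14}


LHS: A ∩ B = {5, 11, 14}
(A ∩ B)' = U \ (A ∩ B) = {1, 2, 3, 4, 6, 7, 8, 9, 10, 12, 13, 15, 16}
A' = {2, 3, 4, 8, 12, 13}, B' = {1, 3, 6, 7, 8, 9, 10, 12, 13, 15, 16}
Claimed RHS: A' ∪ B' = {1, 2, 3, 4, 6, 7, 8, 9, 10, 12, 13, 15, 16}
Identity is VALID: LHS = RHS = {1, 2, 3, 4, 6, 7, 8, 9, 10, 12, 13, 15, 16} ✓

Identity is valid. (A ∩ B)' = A' ∪ B' = {1, 2, 3, 4, 6, 7, 8, 9, 10, 12, 13, 15, 16}


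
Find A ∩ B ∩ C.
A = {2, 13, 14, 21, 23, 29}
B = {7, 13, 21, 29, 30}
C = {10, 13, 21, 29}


A ∩ B = {13, 21, 29}
(A ∩ B) ∩ C = {13, 21, 29}

A ∩ B ∩ C = {13, 21, 29}


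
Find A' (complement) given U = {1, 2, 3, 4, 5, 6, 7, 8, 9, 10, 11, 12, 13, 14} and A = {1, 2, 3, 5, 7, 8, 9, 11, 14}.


Aᶜ = U \ A = elements in U but not in A
U = {1, 2, 3, 4, 5, 6, 7, 8, 9, 10, 11, 12, 13, 14}
A = {1, 2, 3, 5, 7, 8, 9, 11, 14}
Aᶜ = {4, 6, 10, 12, 13}

Aᶜ = {4, 6, 10, 12, 13}


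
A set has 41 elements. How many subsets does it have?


Number of subsets = 2^n
= 2^41
= 2199023255552

|P(A)| = 2199023255552


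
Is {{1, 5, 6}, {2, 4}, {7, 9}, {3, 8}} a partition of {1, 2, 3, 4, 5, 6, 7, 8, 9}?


A partition requires: (1) non-empty parts, (2) pairwise disjoint, (3) union = U
Parts: {1, 5, 6}, {2, 4}, {7, 9}, {3, 8}
Union of parts: {1, 2, 3, 4, 5, 6, 7, 8, 9}
U = {1, 2, 3, 4, 5, 6, 7, 8, 9}
All non-empty? True
Pairwise disjoint? True
Covers U? True

Yes, valid partition


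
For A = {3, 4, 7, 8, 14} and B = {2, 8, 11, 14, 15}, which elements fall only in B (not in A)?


A = {3, 4, 7, 8, 14}
B = {2, 8, 11, 14, 15}
Region: only in B (not in A)
Elements: {2, 11, 15}

Elements only in B (not in A): {2, 11, 15}


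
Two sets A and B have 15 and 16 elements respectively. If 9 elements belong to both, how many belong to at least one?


|A ∪ B| = |A| + |B| - |A ∩ B|
= 15 + 16 - 9
= 22

|A ∪ B| = 22


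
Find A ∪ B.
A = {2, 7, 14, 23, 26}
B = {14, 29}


A ∪ B = all elements in A or B (or both)
A = {2, 7, 14, 23, 26}
B = {14, 29}
A ∪ B = {2, 7, 14, 23, 26, 29}

A ∪ B = {2, 7, 14, 23, 26, 29}


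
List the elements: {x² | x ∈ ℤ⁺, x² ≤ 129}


Checking each candidate:
Condition: positive perfect squares ≤ 129
Result = {1, 4, 9, 16, 25, 36, 49, 64, 81, 100, 121}

{1, 4, 9, 16, 25, 36, 49, 64, 81, 100, 121}


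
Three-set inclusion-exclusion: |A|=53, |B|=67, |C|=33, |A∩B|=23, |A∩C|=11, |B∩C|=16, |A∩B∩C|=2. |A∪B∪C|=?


|A∪B∪C| = |A|+|B|+|C| - |A∩B|-|A∩C|-|B∩C| + |A∩B∩C|
= 53+67+33 - 23-11-16 + 2
= 153 - 50 + 2
= 105

|A ∪ B ∪ C| = 105


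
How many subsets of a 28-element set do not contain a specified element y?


Subsets of A avoiding y are subsets of A \ {y}, which has 27 elements.
Count = 2^(n-1) = 2^27
= 134217728

Number of subsets avoiding y = 134217728


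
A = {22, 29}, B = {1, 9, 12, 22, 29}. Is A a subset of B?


A ⊆ B means every element of A is in B.
All elements of A are in B.
So A ⊆ B.

Yes, A ⊆ B


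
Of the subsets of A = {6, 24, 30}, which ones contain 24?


A subset of A contains 24 iff the remaining 2 elements form any subset of A \ {24}.
Count: 2^(n-1) = 2^2 = 4
Subsets containing 24: {24}, {6, 24}, {24, 30}, {6, 24, 30}

Subsets containing 24 (4 total): {24}, {6, 24}, {24, 30}, {6, 24, 30}


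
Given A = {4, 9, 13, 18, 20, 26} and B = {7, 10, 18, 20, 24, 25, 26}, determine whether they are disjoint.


Disjoint means A ∩ B = ∅.
A ∩ B = {18, 20, 26}
A ∩ B ≠ ∅, so A and B are NOT disjoint.

No, A and B are not disjoint (A ∩ B = {18, 20, 26})


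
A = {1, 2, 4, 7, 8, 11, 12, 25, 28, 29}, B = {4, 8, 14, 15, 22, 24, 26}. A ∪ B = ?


A ∪ B = all elements in A or B (or both)
A = {1, 2, 4, 7, 8, 11, 12, 25, 28, 29}
B = {4, 8, 14, 15, 22, 24, 26}
A ∪ B = {1, 2, 4, 7, 8, 11, 12, 14, 15, 22, 24, 25, 26, 28, 29}

A ∪ B = {1, 2, 4, 7, 8, 11, 12, 14, 15, 22, 24, 25, 26, 28, 29}


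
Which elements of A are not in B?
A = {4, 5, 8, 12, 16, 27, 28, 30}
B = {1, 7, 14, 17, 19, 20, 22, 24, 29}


A \ B = elements in A but not in B
A = {4, 5, 8, 12, 16, 27, 28, 30}
B = {1, 7, 14, 17, 19, 20, 22, 24, 29}
Remove from A any elements in B
A \ B = {4, 5, 8, 12, 16, 27, 28, 30}

A \ B = {4, 5, 8, 12, 16, 27, 28, 30}


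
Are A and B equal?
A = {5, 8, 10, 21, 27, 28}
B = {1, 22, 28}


Two sets are equal iff they have exactly the same elements.
A = {5, 8, 10, 21, 27, 28}
B = {1, 22, 28}
Differences: {1, 5, 8, 10, 21, 22, 27}
A ≠ B

No, A ≠ B


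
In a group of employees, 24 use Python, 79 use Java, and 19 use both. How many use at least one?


|A ∪ B| = |A| + |B| - |A ∩ B|
= 24 + 79 - 19
= 84

|A ∪ B| = 84


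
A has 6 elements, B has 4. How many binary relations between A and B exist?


A relation from A to B is any subset of A × B.
|A × B| = 6 × 4 = 24
# relations = 2^|A × B| = 2^24 = 16777216

Number of relations = 16777216


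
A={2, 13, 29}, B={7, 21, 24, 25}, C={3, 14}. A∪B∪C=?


A ∪ B = {2, 7, 13, 21, 24, 25, 29}
(A ∪ B) ∪ C = {2, 3, 7, 13, 14, 21, 24, 25, 29}

A ∪ B ∪ C = {2, 3, 7, 13, 14, 21, 24, 25, 29}


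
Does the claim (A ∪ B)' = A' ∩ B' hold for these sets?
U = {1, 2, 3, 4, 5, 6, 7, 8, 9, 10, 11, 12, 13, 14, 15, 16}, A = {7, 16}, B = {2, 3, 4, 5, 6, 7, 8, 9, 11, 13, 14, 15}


LHS: A ∪ B = {2, 3, 4, 5, 6, 7, 8, 9, 11, 13, 14, 15, 16}
(A ∪ B)' = U \ (A ∪ B) = {1, 10, 12}
A' = {1, 2, 3, 4, 5, 6, 8, 9, 10, 11, 12, 13, 14, 15}, B' = {1, 10, 12, 16}
Claimed RHS: A' ∩ B' = {1, 10, 12}
Identity is VALID: LHS = RHS = {1, 10, 12} ✓

Identity is valid. (A ∪ B)' = A' ∩ B' = {1, 10, 12}


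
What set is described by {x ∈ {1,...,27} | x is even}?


Checking each candidate:
Condition: even numbers in {1,...,27}
Result = {2, 4, 6, 8, 10, 12, 14, 16, 18, 20, 22, 24, 26}

{2, 4, 6, 8, 10, 12, 14, 16, 18, 20, 22, 24, 26}


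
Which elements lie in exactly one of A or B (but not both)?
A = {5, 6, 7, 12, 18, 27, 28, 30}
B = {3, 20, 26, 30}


A △ B = (A \ B) ∪ (B \ A) = elements in exactly one of A or B
A \ B = {5, 6, 7, 12, 18, 27, 28}
B \ A = {3, 20, 26}
A △ B = {3, 5, 6, 7, 12, 18, 20, 26, 27, 28}

A △ B = {3, 5, 6, 7, 12, 18, 20, 26, 27, 28}


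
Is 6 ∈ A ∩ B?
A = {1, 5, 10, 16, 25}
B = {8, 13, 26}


A = {1, 5, 10, 16, 25}, B = {8, 13, 26}
A ∩ B = elements in both A and B
A ∩ B = ∅
Checking if 6 ∈ A ∩ B
6 is not in A ∩ B → False

6 ∉ A ∩ B


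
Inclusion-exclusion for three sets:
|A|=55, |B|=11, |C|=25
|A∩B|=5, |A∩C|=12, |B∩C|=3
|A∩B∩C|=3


|A∪B∪C| = |A|+|B|+|C| - |A∩B|-|A∩C|-|B∩C| + |A∩B∩C|
= 55+11+25 - 5-12-3 + 3
= 91 - 20 + 3
= 74

|A ∪ B ∪ C| = 74


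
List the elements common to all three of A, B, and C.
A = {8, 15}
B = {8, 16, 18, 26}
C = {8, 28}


A ∩ B = {8}
(A ∩ B) ∩ C = {8}

A ∩ B ∩ C = {8}


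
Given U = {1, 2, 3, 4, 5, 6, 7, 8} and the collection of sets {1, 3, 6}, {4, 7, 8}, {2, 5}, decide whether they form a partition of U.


A partition requires: (1) non-empty parts, (2) pairwise disjoint, (3) union = U
Parts: {1, 3, 6}, {4, 7, 8}, {2, 5}
Union of parts: {1, 2, 3, 4, 5, 6, 7, 8}
U = {1, 2, 3, 4, 5, 6, 7, 8}
All non-empty? True
Pairwise disjoint? True
Covers U? True

Yes, valid partition


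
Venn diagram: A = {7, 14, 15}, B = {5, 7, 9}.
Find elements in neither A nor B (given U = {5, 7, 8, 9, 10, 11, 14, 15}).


A = {7, 14, 15}
B = {5, 7, 9}
Region: in neither A nor B (given U = {5, 7, 8, 9, 10, 11, 14, 15})
Elements: {8, 10, 11}

Elements in neither A nor B (given U = {5, 7, 8, 9, 10, 11, 14, 15}): {8, 10, 11}


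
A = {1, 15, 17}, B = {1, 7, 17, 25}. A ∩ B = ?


A ∩ B = elements in both A and B
A = {1, 15, 17}
B = {1, 7, 17, 25}
A ∩ B = {1, 17}

A ∩ B = {1, 17}


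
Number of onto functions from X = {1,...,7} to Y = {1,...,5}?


n = |X| = 7, k = |Y| = 5. Surjections via inclusion-exclusion:
S(n,k) = Σ(-1)^i × C(k,i) × (k-i)^n, i=0 to k
i=0: (-1)^0×C(5,0)×5^7 = 78125
i=1: (-1)^1×C(5,1)×4^7 = -81920
i=2: (-1)^2×C(5,2)×3^7 = 21870
i=3: (-1)^3×C(5,3)×2^7 = -1280
i=4: (-1)^4×C(5,4)×1^7 = 5
i=5: (-1)^5×C(5,5)×0^7 = 0
Total = 16800

Number of surjections = 16800


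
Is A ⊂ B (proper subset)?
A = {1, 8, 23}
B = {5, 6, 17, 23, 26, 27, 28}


A ⊂ B requires: A ⊆ B AND A ≠ B.
A ⊆ B? No
A ⊄ B, so A is not a proper subset.

No, A is not a proper subset of B


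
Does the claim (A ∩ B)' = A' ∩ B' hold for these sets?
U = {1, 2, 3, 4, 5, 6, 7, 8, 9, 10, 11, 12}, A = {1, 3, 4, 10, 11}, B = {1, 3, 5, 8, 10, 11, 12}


LHS: A ∩ B = {1, 3, 10, 11}
(A ∩ B)' = U \ (A ∩ B) = {2, 4, 5, 6, 7, 8, 9, 12}
A' = {2, 5, 6, 7, 8, 9, 12}, B' = {2, 4, 6, 7, 9}
Claimed RHS: A' ∩ B' = {2, 6, 7, 9}
Identity is INVALID: LHS = {2, 4, 5, 6, 7, 8, 9, 12} but the RHS claimed here equals {2, 6, 7, 9}. The correct form is (A ∩ B)' = A' ∪ B'.

Identity is invalid: (A ∩ B)' = {2, 4, 5, 6, 7, 8, 9, 12} but A' ∩ B' = {2, 6, 7, 9}. The correct De Morgan law is (A ∩ B)' = A' ∪ B'.


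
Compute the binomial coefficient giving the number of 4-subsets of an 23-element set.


C(n,k) = n! / (k!(n-k)!)
C(23,4) = 23! / (4!19!)
= 8855

C(23,4) = 8855


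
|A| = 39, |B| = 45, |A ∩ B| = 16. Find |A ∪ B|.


|A ∪ B| = |A| + |B| - |A ∩ B|
= 39 + 45 - 16
= 68

|A ∪ B| = 68


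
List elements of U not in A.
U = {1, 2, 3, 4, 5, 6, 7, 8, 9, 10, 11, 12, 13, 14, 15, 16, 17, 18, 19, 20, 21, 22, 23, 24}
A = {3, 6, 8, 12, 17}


Aᶜ = U \ A = elements in U but not in A
U = {1, 2, 3, 4, 5, 6, 7, 8, 9, 10, 11, 12, 13, 14, 15, 16, 17, 18, 19, 20, 21, 22, 23, 24}
A = {3, 6, 8, 12, 17}
Aᶜ = {1, 2, 4, 5, 7, 9, 10, 11, 13, 14, 15, 16, 18, 19, 20, 21, 22, 23, 24}

Aᶜ = {1, 2, 4, 5, 7, 9, 10, 11, 13, 14, 15, 16, 18, 19, 20, 21, 22, 23, 24}


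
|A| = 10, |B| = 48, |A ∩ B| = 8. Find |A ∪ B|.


|A ∪ B| = |A| + |B| - |A ∩ B|
= 10 + 48 - 8
= 50

|A ∪ B| = 50


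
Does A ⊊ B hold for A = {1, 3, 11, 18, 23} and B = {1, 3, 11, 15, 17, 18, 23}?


A ⊂ B requires: A ⊆ B AND A ≠ B.
A ⊆ B? Yes
A = B? No
A ⊂ B: Yes (A is a proper subset of B)

Yes, A ⊂ B


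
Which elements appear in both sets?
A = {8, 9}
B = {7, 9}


A ∩ B = elements in both A and B
A = {8, 9}
B = {7, 9}
A ∩ B = {9}

A ∩ B = {9}


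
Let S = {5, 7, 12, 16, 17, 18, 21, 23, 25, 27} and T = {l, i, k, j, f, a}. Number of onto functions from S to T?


n = |S| = 10, k = |T| = 6. Surjections via inclusion-exclusion:
S(n,k) = Σ(-1)^i × C(k,i) × (k-i)^n, i=0 to k
i=0: (-1)^0×C(6,0)×6^10 = 60466176
i=1: (-1)^1×C(6,1)×5^10 = -58593750
i=2: (-1)^2×C(6,2)×4^10 = 15728640
i=3: (-1)^3×C(6,3)×3^10 = -1180980
i=4: (-1)^4×C(6,4)×2^10 = 15360
i=5: (-1)^5×C(6,5)×1^10 = -6
i=6: (-1)^6×C(6,6)×0^10 = 0
Total = 16435440

Number of surjections = 16435440


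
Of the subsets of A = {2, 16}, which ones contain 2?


A subset of A contains 2 iff the remaining 1 elements form any subset of A \ {2}.
Count: 2^(n-1) = 2^1 = 2
Subsets containing 2: {2}, {2, 16}

Subsets containing 2 (2 total): {2}, {2, 16}


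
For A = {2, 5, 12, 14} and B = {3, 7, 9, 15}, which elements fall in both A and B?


A = {2, 5, 12, 14}
B = {3, 7, 9, 15}
Region: in both A and B
Elements: ∅

Elements in both A and B: ∅


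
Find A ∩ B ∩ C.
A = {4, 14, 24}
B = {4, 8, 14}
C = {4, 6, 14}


A ∩ B = {4, 14}
(A ∩ B) ∩ C = {4, 14}

A ∩ B ∩ C = {4, 14}


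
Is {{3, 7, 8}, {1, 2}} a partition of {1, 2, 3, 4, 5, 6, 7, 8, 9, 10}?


A partition requires: (1) non-empty parts, (2) pairwise disjoint, (3) union = U
Parts: {3, 7, 8}, {1, 2}
Union of parts: {1, 2, 3, 7, 8}
U = {1, 2, 3, 4, 5, 6, 7, 8, 9, 10}
All non-empty? True
Pairwise disjoint? True
Covers U? False

No, not a valid partition


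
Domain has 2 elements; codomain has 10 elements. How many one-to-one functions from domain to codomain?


An injection sends each of |A| = 2 inputs to a distinct output in B.
# injections = |B|·(|B|-1)·…·(|B|-|A|+1) = 10! / (10 - 2)!
= 10 × 9
= 90

Number of injections = 90


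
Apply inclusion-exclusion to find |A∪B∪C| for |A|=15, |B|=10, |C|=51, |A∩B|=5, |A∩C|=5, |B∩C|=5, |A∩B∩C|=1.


|A∪B∪C| = |A|+|B|+|C| - |A∩B|-|A∩C|-|B∩C| + |A∩B∩C|
= 15+10+51 - 5-5-5 + 1
= 76 - 15 + 1
= 62

|A ∪ B ∪ C| = 62


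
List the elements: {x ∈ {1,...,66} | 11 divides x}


Checking each candidate:
Condition: multiples of 11 in {1,...,66}
Result = {11, 22, 33, 44, 55, 66}

{11, 22, 33, 44, 55, 66}


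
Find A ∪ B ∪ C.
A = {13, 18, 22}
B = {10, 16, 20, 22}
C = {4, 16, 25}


A ∪ B = {10, 13, 16, 18, 20, 22}
(A ∪ B) ∪ C = {4, 10, 13, 16, 18, 20, 22, 25}

A ∪ B ∪ C = {4, 10, 13, 16, 18, 20, 22, 25}


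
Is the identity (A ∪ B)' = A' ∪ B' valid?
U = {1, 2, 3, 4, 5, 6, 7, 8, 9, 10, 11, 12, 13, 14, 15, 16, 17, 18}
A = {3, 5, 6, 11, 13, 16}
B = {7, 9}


LHS: A ∪ B = {3, 5, 6, 7, 9, 11, 13, 16}
(A ∪ B)' = U \ (A ∪ B) = {1, 2, 4, 8, 10, 12, 14, 15, 17, 18}
A' = {1, 2, 4, 7, 8, 9, 10, 12, 14, 15, 17, 18}, B' = {1, 2, 3, 4, 5, 6, 8, 10, 11, 12, 13, 14, 15, 16, 17, 18}
Claimed RHS: A' ∪ B' = {1, 2, 3, 4, 5, 6, 7, 8, 9, 10, 11, 12, 13, 14, 15, 16, 17, 18}
Identity is INVALID: LHS = {1, 2, 4, 8, 10, 12, 14, 15, 17, 18} but the RHS claimed here equals {1, 2, 3, 4, 5, 6, 7, 8, 9, 10, 11, 12, 13, 14, 15, 16, 17, 18}. The correct form is (A ∪ B)' = A' ∩ B'.

Identity is invalid: (A ∪ B)' = {1, 2, 4, 8, 10, 12, 14, 15, 17, 18} but A' ∪ B' = {1, 2, 3, 4, 5, 6, 7, 8, 9, 10, 11, 12, 13, 14, 15, 16, 17, 18}. The correct De Morgan law is (A ∪ B)' = A' ∩ B'.


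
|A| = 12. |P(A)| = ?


Number of subsets = 2^n
= 2^12
= 4096

|P(A)| = 4096


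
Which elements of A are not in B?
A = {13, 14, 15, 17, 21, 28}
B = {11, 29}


A \ B = elements in A but not in B
A = {13, 14, 15, 17, 21, 28}
B = {11, 29}
Remove from A any elements in B
A \ B = {13, 14, 15, 17, 21, 28}

A \ B = {13, 14, 15, 17, 21, 28}


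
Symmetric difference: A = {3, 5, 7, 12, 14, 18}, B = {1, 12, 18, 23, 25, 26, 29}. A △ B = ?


A △ B = (A \ B) ∪ (B \ A) = elements in exactly one of A or B
A \ B = {3, 5, 7, 14}
B \ A = {1, 23, 25, 26, 29}
A △ B = {1, 3, 5, 7, 14, 23, 25, 26, 29}

A △ B = {1, 3, 5, 7, 14, 23, 25, 26, 29}


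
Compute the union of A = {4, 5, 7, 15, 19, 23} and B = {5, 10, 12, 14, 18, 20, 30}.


A ∪ B = all elements in A or B (or both)
A = {4, 5, 7, 15, 19, 23}
B = {5, 10, 12, 14, 18, 20, 30}
A ∪ B = {4, 5, 7, 10, 12, 14, 15, 18, 19, 20, 23, 30}

A ∪ B = {4, 5, 7, 10, 12, 14, 15, 18, 19, 20, 23, 30}


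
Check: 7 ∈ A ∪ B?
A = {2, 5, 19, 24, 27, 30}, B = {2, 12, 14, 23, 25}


A = {2, 5, 19, 24, 27, 30}, B = {2, 12, 14, 23, 25}
A ∪ B = all elements in A or B
A ∪ B = {2, 5, 12, 14, 19, 23, 24, 25, 27, 30}
Checking if 7 ∈ A ∪ B
7 is not in A ∪ B → False

7 ∉ A ∪ B


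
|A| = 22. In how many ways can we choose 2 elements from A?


C(n,k) = n! / (k!(n-k)!)
C(22,2) = 22! / (2!20!)
= 231

C(22,2) = 231


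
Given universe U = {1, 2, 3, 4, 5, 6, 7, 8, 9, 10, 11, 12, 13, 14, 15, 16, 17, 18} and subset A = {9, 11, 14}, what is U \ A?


Aᶜ = U \ A = elements in U but not in A
U = {1, 2, 3, 4, 5, 6, 7, 8, 9, 10, 11, 12, 13, 14, 15, 16, 17, 18}
A = {9, 11, 14}
Aᶜ = {1, 2, 3, 4, 5, 6, 7, 8, 10, 12, 13, 15, 16, 17, 18}

Aᶜ = {1, 2, 3, 4, 5, 6, 7, 8, 10, 12, 13, 15, 16, 17, 18}


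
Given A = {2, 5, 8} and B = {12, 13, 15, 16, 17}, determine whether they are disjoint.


Disjoint means A ∩ B = ∅.
A ∩ B = ∅
A ∩ B = ∅, so A and B are disjoint.

Yes, A and B are disjoint


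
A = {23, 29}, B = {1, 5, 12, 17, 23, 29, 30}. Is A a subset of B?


A ⊆ B means every element of A is in B.
All elements of A are in B.
So A ⊆ B.

Yes, A ⊆ B


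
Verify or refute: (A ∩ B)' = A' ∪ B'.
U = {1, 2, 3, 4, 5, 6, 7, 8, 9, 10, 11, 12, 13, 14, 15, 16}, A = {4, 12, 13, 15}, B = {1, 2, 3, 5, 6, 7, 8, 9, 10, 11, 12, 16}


LHS: A ∩ B = {12}
(A ∩ B)' = U \ (A ∩ B) = {1, 2, 3, 4, 5, 6, 7, 8, 9, 10, 11, 13, 14, 15, 16}
A' = {1, 2, 3, 5, 6, 7, 8, 9, 10, 11, 14, 16}, B' = {4, 13, 14, 15}
Claimed RHS: A' ∪ B' = {1, 2, 3, 4, 5, 6, 7, 8, 9, 10, 11, 13, 14, 15, 16}
Identity is VALID: LHS = RHS = {1, 2, 3, 4, 5, 6, 7, 8, 9, 10, 11, 13, 14, 15, 16} ✓

Identity is valid. (A ∩ B)' = A' ∪ B' = {1, 2, 3, 4, 5, 6, 7, 8, 9, 10, 11, 13, 14, 15, 16}


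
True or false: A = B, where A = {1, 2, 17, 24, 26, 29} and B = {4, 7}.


Two sets are equal iff they have exactly the same elements.
A = {1, 2, 17, 24, 26, 29}
B = {4, 7}
Differences: {1, 2, 4, 7, 17, 24, 26, 29}
A ≠ B

No, A ≠ B


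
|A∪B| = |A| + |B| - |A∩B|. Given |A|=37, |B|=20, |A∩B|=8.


|A ∪ B| = |A| + |B| - |A ∩ B|
= 37 + 20 - 8
= 49

|A ∪ B| = 49


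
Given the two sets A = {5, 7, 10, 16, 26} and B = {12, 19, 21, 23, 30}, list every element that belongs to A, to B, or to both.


A ∪ B = all elements in A or B (or both)
A = {5, 7, 10, 16, 26}
B = {12, 19, 21, 23, 30}
A ∪ B = {5, 7, 10, 12, 16, 19, 21, 23, 26, 30}

A ∪ B = {5, 7, 10, 12, 16, 19, 21, 23, 26, 30}


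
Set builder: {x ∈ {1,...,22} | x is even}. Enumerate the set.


Checking each candidate:
Condition: even numbers in {1,...,22}
Result = {2, 4, 6, 8, 10, 12, 14, 16, 18, 20, 22}

{2, 4, 6, 8, 10, 12, 14, 16, 18, 20, 22}


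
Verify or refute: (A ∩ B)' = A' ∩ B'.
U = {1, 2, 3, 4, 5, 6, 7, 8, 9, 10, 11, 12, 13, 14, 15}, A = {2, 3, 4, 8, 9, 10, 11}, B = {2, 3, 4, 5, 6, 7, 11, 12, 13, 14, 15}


LHS: A ∩ B = {2, 3, 4, 11}
(A ∩ B)' = U \ (A ∩ B) = {1, 5, 6, 7, 8, 9, 10, 12, 13, 14, 15}
A' = {1, 5, 6, 7, 12, 13, 14, 15}, B' = {1, 8, 9, 10}
Claimed RHS: A' ∩ B' = {1}
Identity is INVALID: LHS = {1, 5, 6, 7, 8, 9, 10, 12, 13, 14, 15} but the RHS claimed here equals {1}. The correct form is (A ∩ B)' = A' ∪ B'.

Identity is invalid: (A ∩ B)' = {1, 5, 6, 7, 8, 9, 10, 12, 13, 14, 15} but A' ∩ B' = {1}. The correct De Morgan law is (A ∩ B)' = A' ∪ B'.


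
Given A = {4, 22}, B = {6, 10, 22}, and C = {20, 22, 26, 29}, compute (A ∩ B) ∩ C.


A ∩ B = {22}
(A ∩ B) ∩ C = {22}

A ∩ B ∩ C = {22}


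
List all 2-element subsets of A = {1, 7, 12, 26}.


|A| = 4, so A has C(4,2) = 6 subsets of size 2.
Enumerate by choosing 2 elements from A at a time:
{1, 7}, {1, 12}, {1, 26}, {7, 12}, {7, 26}, {12, 26}

2-element subsets (6 total): {1, 7}, {1, 12}, {1, 26}, {7, 12}, {7, 26}, {12, 26}


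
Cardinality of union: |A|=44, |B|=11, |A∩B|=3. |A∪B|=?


|A ∪ B| = |A| + |B| - |A ∩ B|
= 44 + 11 - 3
= 52

|A ∪ B| = 52


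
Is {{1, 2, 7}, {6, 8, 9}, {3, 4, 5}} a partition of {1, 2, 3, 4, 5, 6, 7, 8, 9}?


A partition requires: (1) non-empty parts, (2) pairwise disjoint, (3) union = U
Parts: {1, 2, 7}, {6, 8, 9}, {3, 4, 5}
Union of parts: {1, 2, 3, 4, 5, 6, 7, 8, 9}
U = {1, 2, 3, 4, 5, 6, 7, 8, 9}
All non-empty? True
Pairwise disjoint? True
Covers U? True

Yes, valid partition


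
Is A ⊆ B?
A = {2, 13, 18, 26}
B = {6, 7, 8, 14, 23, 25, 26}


A ⊆ B means every element of A is in B.
Elements in A not in B: {2, 13, 18}
So A ⊄ B.

No, A ⊄ B


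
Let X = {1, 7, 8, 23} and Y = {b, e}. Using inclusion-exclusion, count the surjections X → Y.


n = |X| = 4, k = |Y| = 2. Surjections via inclusion-exclusion:
S(n,k) = Σ(-1)^i × C(k,i) × (k-i)^n, i=0 to k
i=0: (-1)^0×C(2,0)×2^4 = 16
i=1: (-1)^1×C(2,1)×1^4 = -2
i=2: (-1)^2×C(2,2)×0^4 = 0
Total = 14

Number of surjections = 14


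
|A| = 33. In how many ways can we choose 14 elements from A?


C(n,k) = n! / (k!(n-k)!)
C(33,14) = 33! / (14!19!)
= 818809200

C(33,14) = 818809200


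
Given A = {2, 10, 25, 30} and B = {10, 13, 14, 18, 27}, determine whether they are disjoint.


Disjoint means A ∩ B = ∅.
A ∩ B = {10}
A ∩ B ≠ ∅, so A and B are NOT disjoint.

No, A and B are not disjoint (A ∩ B = {10})


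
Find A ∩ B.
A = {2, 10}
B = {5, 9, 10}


A ∩ B = elements in both A and B
A = {2, 10}
B = {5, 9, 10}
A ∩ B = {10}

A ∩ B = {10}


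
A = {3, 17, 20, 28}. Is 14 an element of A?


A = {3, 17, 20, 28}
Checking if 14 is in A
14 is not in A → False

14 ∉ A


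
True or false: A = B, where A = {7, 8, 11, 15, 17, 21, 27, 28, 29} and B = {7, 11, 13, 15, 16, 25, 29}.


Two sets are equal iff they have exactly the same elements.
A = {7, 8, 11, 15, 17, 21, 27, 28, 29}
B = {7, 11, 13, 15, 16, 25, 29}
Differences: {8, 13, 16, 17, 21, 25, 27, 28}
A ≠ B

No, A ≠ B


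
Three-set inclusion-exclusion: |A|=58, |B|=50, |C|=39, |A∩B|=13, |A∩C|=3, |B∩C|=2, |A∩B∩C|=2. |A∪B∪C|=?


|A∪B∪C| = |A|+|B|+|C| - |A∩B|-|A∩C|-|B∩C| + |A∩B∩C|
= 58+50+39 - 13-3-2 + 2
= 147 - 18 + 2
= 131

|A ∪ B ∪ C| = 131


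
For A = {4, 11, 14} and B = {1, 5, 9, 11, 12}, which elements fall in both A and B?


A = {4, 11, 14}
B = {1, 5, 9, 11, 12}
Region: in both A and B
Elements: {11}

Elements in both A and B: {11}


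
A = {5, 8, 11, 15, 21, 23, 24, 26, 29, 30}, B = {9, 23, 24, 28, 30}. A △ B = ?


A △ B = (A \ B) ∪ (B \ A) = elements in exactly one of A or B
A \ B = {5, 8, 11, 15, 21, 26, 29}
B \ A = {9, 28}
A △ B = {5, 8, 9, 11, 15, 21, 26, 28, 29}

A △ B = {5, 8, 9, 11, 15, 21, 26, 28, 29}


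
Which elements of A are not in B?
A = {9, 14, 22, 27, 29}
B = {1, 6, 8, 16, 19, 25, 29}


A \ B = elements in A but not in B
A = {9, 14, 22, 27, 29}
B = {1, 6, 8, 16, 19, 25, 29}
Remove from A any elements in B
A \ B = {9, 14, 22, 27}

A \ B = {9, 14, 22, 27}


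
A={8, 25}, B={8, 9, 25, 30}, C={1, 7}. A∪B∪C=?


A ∪ B = {8, 9, 25, 30}
(A ∪ B) ∪ C = {1, 7, 8, 9, 25, 30}

A ∪ B ∪ C = {1, 7, 8, 9, 25, 30}


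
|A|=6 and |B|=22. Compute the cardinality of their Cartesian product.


|A × B| = |A| × |B|
= 6 × 22
= 132

|A × B| = 132


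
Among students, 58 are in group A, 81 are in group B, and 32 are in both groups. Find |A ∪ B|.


|A ∪ B| = |A| + |B| - |A ∩ B|
= 58 + 81 - 32
= 107

|A ∪ B| = 107


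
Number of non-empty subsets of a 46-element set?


Total subsets = 2^n = 2^46 = 70368744177664
Non-empty subsets exclude the empty set: 2^n - 1
= 70368744177664 - 1
= 70368744177663

Number of non-empty subsets = 70368744177663


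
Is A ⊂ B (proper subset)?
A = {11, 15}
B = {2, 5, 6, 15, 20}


A ⊂ B requires: A ⊆ B AND A ≠ B.
A ⊆ B? No
A ⊄ B, so A is not a proper subset.

No, A is not a proper subset of B


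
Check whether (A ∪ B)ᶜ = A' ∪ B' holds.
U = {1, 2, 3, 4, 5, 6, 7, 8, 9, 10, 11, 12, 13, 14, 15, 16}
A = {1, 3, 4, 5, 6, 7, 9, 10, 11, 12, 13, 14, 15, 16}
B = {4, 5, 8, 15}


LHS: A ∪ B = {1, 3, 4, 5, 6, 7, 8, 9, 10, 11, 12, 13, 14, 15, 16}
(A ∪ B)' = U \ (A ∪ B) = {2}
A' = {2, 8}, B' = {1, 2, 3, 6, 7, 9, 10, 11, 12, 13, 14, 16}
Claimed RHS: A' ∪ B' = {1, 2, 3, 6, 7, 8, 9, 10, 11, 12, 13, 14, 16}
Identity is INVALID: LHS = {2} but the RHS claimed here equals {1, 2, 3, 6, 7, 8, 9, 10, 11, 12, 13, 14, 16}. The correct form is (A ∪ B)' = A' ∩ B'.

Identity is invalid: (A ∪ B)' = {2} but A' ∪ B' = {1, 2, 3, 6, 7, 8, 9, 10, 11, 12, 13, 14, 16}. The correct De Morgan law is (A ∪ B)' = A' ∩ B'.


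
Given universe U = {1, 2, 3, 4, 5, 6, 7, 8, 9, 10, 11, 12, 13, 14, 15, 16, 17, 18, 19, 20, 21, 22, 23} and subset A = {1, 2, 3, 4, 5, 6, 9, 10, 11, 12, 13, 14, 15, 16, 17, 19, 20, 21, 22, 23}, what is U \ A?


Aᶜ = U \ A = elements in U but not in A
U = {1, 2, 3, 4, 5, 6, 7, 8, 9, 10, 11, 12, 13, 14, 15, 16, 17, 18, 19, 20, 21, 22, 23}
A = {1, 2, 3, 4, 5, 6, 9, 10, 11, 12, 13, 14, 15, 16, 17, 19, 20, 21, 22, 23}
Aᶜ = {7, 8, 18}

Aᶜ = {7, 8, 18}


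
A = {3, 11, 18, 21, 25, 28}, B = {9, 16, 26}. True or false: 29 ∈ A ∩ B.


A = {3, 11, 18, 21, 25, 28}, B = {9, 16, 26}
A ∩ B = elements in both A and B
A ∩ B = ∅
Checking if 29 ∈ A ∩ B
29 is not in A ∩ B → False

29 ∉ A ∩ B


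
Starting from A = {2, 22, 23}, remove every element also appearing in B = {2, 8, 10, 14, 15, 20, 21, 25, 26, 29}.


A \ B = elements in A but not in B
A = {2, 22, 23}
B = {2, 8, 10, 14, 15, 20, 21, 25, 26, 29}
Remove from A any elements in B
A \ B = {22, 23}

A \ B = {22, 23}


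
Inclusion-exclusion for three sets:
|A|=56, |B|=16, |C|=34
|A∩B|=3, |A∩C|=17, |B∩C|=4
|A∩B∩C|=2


|A∪B∪C| = |A|+|B|+|C| - |A∩B|-|A∩C|-|B∩C| + |A∩B∩C|
= 56+16+34 - 3-17-4 + 2
= 106 - 24 + 2
= 84

|A ∪ B ∪ C| = 84


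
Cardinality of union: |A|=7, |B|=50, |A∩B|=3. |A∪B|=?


|A ∪ B| = |A| + |B| - |A ∩ B|
= 7 + 50 - 3
= 54

|A ∪ B| = 54


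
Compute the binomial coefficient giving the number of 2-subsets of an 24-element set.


C(n,k) = n! / (k!(n-k)!)
C(24,2) = 24! / (2!22!)
= 276

C(24,2) = 276


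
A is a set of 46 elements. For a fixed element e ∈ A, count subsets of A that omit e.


Subsets of A avoiding e are subsets of A \ {e}, which has 45 elements.
Count = 2^(n-1) = 2^45
= 35184372088832

Number of subsets avoiding e = 35184372088832


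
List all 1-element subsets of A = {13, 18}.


|A| = 2, so A has C(2,1) = 2 subsets of size 1.
Enumerate by choosing 1 elements from A at a time:
{13}, {18}

1-element subsets (2 total): {13}, {18}


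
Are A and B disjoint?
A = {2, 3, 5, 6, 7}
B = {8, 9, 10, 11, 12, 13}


Disjoint means A ∩ B = ∅.
A ∩ B = ∅
A ∩ B = ∅, so A and B are disjoint.

Yes, A and B are disjoint


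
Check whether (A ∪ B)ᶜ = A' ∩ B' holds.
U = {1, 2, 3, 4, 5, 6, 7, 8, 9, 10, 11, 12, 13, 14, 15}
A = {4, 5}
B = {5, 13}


LHS: A ∪ B = {4, 5, 13}
(A ∪ B)' = U \ (A ∪ B) = {1, 2, 3, 6, 7, 8, 9, 10, 11, 12, 14, 15}
A' = {1, 2, 3, 6, 7, 8, 9, 10, 11, 12, 13, 14, 15}, B' = {1, 2, 3, 4, 6, 7, 8, 9, 10, 11, 12, 14, 15}
Claimed RHS: A' ∩ B' = {1, 2, 3, 6, 7, 8, 9, 10, 11, 12, 14, 15}
Identity is VALID: LHS = RHS = {1, 2, 3, 6, 7, 8, 9, 10, 11, 12, 14, 15} ✓

Identity is valid. (A ∪ B)' = A' ∩ B' = {1, 2, 3, 6, 7, 8, 9, 10, 11, 12, 14, 15}


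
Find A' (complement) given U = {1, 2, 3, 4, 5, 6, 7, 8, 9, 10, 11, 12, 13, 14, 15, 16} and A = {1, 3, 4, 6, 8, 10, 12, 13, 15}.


Aᶜ = U \ A = elements in U but not in A
U = {1, 2, 3, 4, 5, 6, 7, 8, 9, 10, 11, 12, 13, 14, 15, 16}
A = {1, 3, 4, 6, 8, 10, 12, 13, 15}
Aᶜ = {2, 5, 7, 9, 11, 14, 16}

Aᶜ = {2, 5, 7, 9, 11, 14, 16}


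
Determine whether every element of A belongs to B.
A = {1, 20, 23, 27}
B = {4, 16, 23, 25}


A ⊆ B means every element of A is in B.
Elements in A not in B: {1, 20, 27}
So A ⊄ B.

No, A ⊄ B


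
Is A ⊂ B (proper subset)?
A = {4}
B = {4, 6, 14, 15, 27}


A ⊂ B requires: A ⊆ B AND A ≠ B.
A ⊆ B? Yes
A = B? No
A ⊂ B: Yes (A is a proper subset of B)

Yes, A ⊂ B


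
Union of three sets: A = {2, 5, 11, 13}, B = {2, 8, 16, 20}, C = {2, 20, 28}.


A ∪ B = {2, 5, 8, 11, 13, 16, 20}
(A ∪ B) ∪ C = {2, 5, 8, 11, 13, 16, 20, 28}

A ∪ B ∪ C = {2, 5, 8, 11, 13, 16, 20, 28}


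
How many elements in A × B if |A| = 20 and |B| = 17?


|A × B| = |A| × |B|
= 20 × 17
= 340

|A × B| = 340


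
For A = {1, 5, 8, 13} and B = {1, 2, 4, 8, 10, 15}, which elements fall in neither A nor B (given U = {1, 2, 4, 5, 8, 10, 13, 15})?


A = {1, 5, 8, 13}
B = {1, 2, 4, 8, 10, 15}
Region: in neither A nor B (given U = {1, 2, 4, 5, 8, 10, 13, 15})
Elements: ∅

Elements in neither A nor B (given U = {1, 2, 4, 5, 8, 10, 13, 15}): ∅


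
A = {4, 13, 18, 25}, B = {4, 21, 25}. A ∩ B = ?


A ∩ B = elements in both A and B
A = {4, 13, 18, 25}
B = {4, 21, 25}
A ∩ B = {4, 25}

A ∩ B = {4, 25}


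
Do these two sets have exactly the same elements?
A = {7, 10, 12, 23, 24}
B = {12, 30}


Two sets are equal iff they have exactly the same elements.
A = {7, 10, 12, 23, 24}
B = {12, 30}
Differences: {7, 10, 23, 24, 30}
A ≠ B

No, A ≠ B


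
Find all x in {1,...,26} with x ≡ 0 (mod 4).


Checking each candidate:
Condition: x in {1,...,26} with x ≡ 0 (mod 4)
Result = {4, 8, 12, 16, 20, 24}

{4, 8, 12, 16, 20, 24}


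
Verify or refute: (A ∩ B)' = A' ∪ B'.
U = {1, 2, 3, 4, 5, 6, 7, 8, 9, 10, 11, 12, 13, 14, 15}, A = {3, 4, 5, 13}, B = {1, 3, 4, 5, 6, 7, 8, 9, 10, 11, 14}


LHS: A ∩ B = {3, 4, 5}
(A ∩ B)' = U \ (A ∩ B) = {1, 2, 6, 7, 8, 9, 10, 11, 12, 13, 14, 15}
A' = {1, 2, 6, 7, 8, 9, 10, 11, 12, 14, 15}, B' = {2, 12, 13, 15}
Claimed RHS: A' ∪ B' = {1, 2, 6, 7, 8, 9, 10, 11, 12, 13, 14, 15}
Identity is VALID: LHS = RHS = {1, 2, 6, 7, 8, 9, 10, 11, 12, 13, 14, 15} ✓

Identity is valid. (A ∩ B)' = A' ∪ B' = {1, 2, 6, 7, 8, 9, 10, 11, 12, 13, 14, 15}


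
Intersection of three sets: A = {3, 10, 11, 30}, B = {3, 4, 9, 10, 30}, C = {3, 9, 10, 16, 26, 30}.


A ∩ B = {3, 10, 30}
(A ∩ B) ∩ C = {3, 10, 30}

A ∩ B ∩ C = {3, 10, 30}


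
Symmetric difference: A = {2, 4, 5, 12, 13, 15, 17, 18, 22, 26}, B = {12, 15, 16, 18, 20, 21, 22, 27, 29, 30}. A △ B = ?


A △ B = (A \ B) ∪ (B \ A) = elements in exactly one of A or B
A \ B = {2, 4, 5, 13, 17, 26}
B \ A = {16, 20, 21, 27, 29, 30}
A △ B = {2, 4, 5, 13, 16, 17, 20, 21, 26, 27, 29, 30}

A △ B = {2, 4, 5, 13, 16, 17, 20, 21, 26, 27, 29, 30}


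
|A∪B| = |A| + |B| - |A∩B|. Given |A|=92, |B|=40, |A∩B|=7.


|A ∪ B| = |A| + |B| - |A ∩ B|
= 92 + 40 - 7
= 125

|A ∪ B| = 125


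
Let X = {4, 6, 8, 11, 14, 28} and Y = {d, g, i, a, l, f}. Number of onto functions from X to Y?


n = |X| = 6, k = |Y| = 6. Surjections via inclusion-exclusion:
S(n,k) = Σ(-1)^i × C(k,i) × (k-i)^n, i=0 to k
i=0: (-1)^0×C(6,0)×6^6 = 46656
i=1: (-1)^1×C(6,1)×5^6 = -93750
i=2: (-1)^2×C(6,2)×4^6 = 61440
i=3: (-1)^3×C(6,3)×3^6 = -14580
i=4: (-1)^4×C(6,4)×2^6 = 960
i=5: (-1)^5×C(6,5)×1^6 = -6
i=6: (-1)^6×C(6,6)×0^6 = 0
Total = 720

Number of surjections = 720


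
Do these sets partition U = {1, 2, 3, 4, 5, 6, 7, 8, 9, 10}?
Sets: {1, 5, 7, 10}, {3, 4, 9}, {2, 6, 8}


A partition requires: (1) non-empty parts, (2) pairwise disjoint, (3) union = U
Parts: {1, 5, 7, 10}, {3, 4, 9}, {2, 6, 8}
Union of parts: {1, 2, 3, 4, 5, 6, 7, 8, 9, 10}
U = {1, 2, 3, 4, 5, 6, 7, 8, 9, 10}
All non-empty? True
Pairwise disjoint? True
Covers U? True

Yes, valid partition


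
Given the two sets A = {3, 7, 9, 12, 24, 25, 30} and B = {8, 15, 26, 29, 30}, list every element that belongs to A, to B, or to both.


A ∪ B = all elements in A or B (or both)
A = {3, 7, 9, 12, 24, 25, 30}
B = {8, 15, 26, 29, 30}
A ∪ B = {3, 7, 8, 9, 12, 15, 24, 25, 26, 29, 30}

A ∪ B = {3, 7, 8, 9, 12, 15, 24, 25, 26, 29, 30}


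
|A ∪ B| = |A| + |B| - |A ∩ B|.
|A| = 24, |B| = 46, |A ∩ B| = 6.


|A ∪ B| = |A| + |B| - |A ∩ B|
= 24 + 46 - 6
= 64

|A ∪ B| = 64


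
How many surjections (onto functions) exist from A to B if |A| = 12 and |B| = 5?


n = |A| = 12, k = |B| = 5. Surjections via inclusion-exclusion:
S(n,k) = Σ(-1)^i × C(k,i) × (k-i)^n, i=0 to k
i=0: (-1)^0×C(5,0)×5^12 = 244140625
i=1: (-1)^1×C(5,1)×4^12 = -83886080
i=2: (-1)^2×C(5,2)×3^12 = 5314410
i=3: (-1)^3×C(5,3)×2^12 = -40960
i=4: (-1)^4×C(5,4)×1^12 = 5
i=5: (-1)^5×C(5,5)×0^12 = 0
Total = 165528000

Number of surjections = 165528000


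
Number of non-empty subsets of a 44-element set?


Total subsets = 2^n = 2^44 = 17592186044416
Non-empty subsets exclude the empty set: 2^n - 1
= 17592186044416 - 1
= 17592186044415

Number of non-empty subsets = 17592186044415


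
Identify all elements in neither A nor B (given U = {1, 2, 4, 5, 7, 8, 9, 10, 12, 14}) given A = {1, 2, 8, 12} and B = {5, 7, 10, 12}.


A = {1, 2, 8, 12}
B = {5, 7, 10, 12}
Region: in neither A nor B (given U = {1, 2, 4, 5, 7, 8, 9, 10, 12, 14})
Elements: {4, 9, 14}

Elements in neither A nor B (given U = {1, 2, 4, 5, 7, 8, 9, 10, 12, 14}): {4, 9, 14}


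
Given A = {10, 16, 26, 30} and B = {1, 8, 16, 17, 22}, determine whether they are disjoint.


Disjoint means A ∩ B = ∅.
A ∩ B = {16}
A ∩ B ≠ ∅, so A and B are NOT disjoint.

No, A and B are not disjoint (A ∩ B = {16})


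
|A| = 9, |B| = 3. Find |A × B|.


|A × B| = |A| × |B|
= 9 × 3
= 27

|A × B| = 27


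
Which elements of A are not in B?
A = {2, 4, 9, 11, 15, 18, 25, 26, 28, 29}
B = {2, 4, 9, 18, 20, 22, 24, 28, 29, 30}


A \ B = elements in A but not in B
A = {2, 4, 9, 11, 15, 18, 25, 26, 28, 29}
B = {2, 4, 9, 18, 20, 22, 24, 28, 29, 30}
Remove from A any elements in B
A \ B = {11, 15, 25, 26}

A \ B = {11, 15, 25, 26}


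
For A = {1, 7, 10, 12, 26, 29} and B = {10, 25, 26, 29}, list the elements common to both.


A ∩ B = elements in both A and B
A = {1, 7, 10, 12, 26, 29}
B = {10, 25, 26, 29}
A ∩ B = {10, 26, 29}

A ∩ B = {10, 26, 29}


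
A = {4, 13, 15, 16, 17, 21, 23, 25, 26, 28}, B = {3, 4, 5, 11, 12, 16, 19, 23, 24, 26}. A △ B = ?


A △ B = (A \ B) ∪ (B \ A) = elements in exactly one of A or B
A \ B = {13, 15, 17, 21, 25, 28}
B \ A = {3, 5, 11, 12, 19, 24}
A △ B = {3, 5, 11, 12, 13, 15, 17, 19, 21, 24, 25, 28}

A △ B = {3, 5, 11, 12, 13, 15, 17, 19, 21, 24, 25, 28}


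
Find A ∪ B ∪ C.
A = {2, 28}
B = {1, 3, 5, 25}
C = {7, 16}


A ∪ B = {1, 2, 3, 5, 25, 28}
(A ∪ B) ∪ C = {1, 2, 3, 5, 7, 16, 25, 28}

A ∪ B ∪ C = {1, 2, 3, 5, 7, 16, 25, 28}


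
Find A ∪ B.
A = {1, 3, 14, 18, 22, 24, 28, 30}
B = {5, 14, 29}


A ∪ B = all elements in A or B (or both)
A = {1, 3, 14, 18, 22, 24, 28, 30}
B = {5, 14, 29}
A ∪ B = {1, 3, 5, 14, 18, 22, 24, 28, 29, 30}

A ∪ B = {1, 3, 5, 14, 18, 22, 24, 28, 29, 30}


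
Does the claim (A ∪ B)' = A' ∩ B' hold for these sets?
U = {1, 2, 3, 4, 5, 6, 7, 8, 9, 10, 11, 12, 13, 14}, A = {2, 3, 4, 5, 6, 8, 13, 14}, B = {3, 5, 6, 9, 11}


LHS: A ∪ B = {2, 3, 4, 5, 6, 8, 9, 11, 13, 14}
(A ∪ B)' = U \ (A ∪ B) = {1, 7, 10, 12}
A' = {1, 7, 9, 10, 11, 12}, B' = {1, 2, 4, 7, 8, 10, 12, 13, 14}
Claimed RHS: A' ∩ B' = {1, 7, 10, 12}
Identity is VALID: LHS = RHS = {1, 7, 10, 12} ✓

Identity is valid. (A ∪ B)' = A' ∩ B' = {1, 7, 10, 12}


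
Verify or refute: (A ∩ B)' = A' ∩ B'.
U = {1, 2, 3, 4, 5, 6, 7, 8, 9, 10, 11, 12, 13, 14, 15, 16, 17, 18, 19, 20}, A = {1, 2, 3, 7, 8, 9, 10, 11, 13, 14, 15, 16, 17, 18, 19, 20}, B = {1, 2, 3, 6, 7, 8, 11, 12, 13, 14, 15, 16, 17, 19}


LHS: A ∩ B = {1, 2, 3, 7, 8, 11, 13, 14, 15, 16, 17, 19}
(A ∩ B)' = U \ (A ∩ B) = {4, 5, 6, 9, 10, 12, 18, 20}
A' = {4, 5, 6, 12}, B' = {4, 5, 9, 10, 18, 20}
Claimed RHS: A' ∩ B' = {4, 5}
Identity is INVALID: LHS = {4, 5, 6, 9, 10, 12, 18, 20} but the RHS claimed here equals {4, 5}. The correct form is (A ∩ B)' = A' ∪ B'.

Identity is invalid: (A ∩ B)' = {4, 5, 6, 9, 10, 12, 18, 20} but A' ∩ B' = {4, 5}. The correct De Morgan law is (A ∩ B)' = A' ∪ B'.


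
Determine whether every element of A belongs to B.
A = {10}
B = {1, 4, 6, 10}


A ⊆ B means every element of A is in B.
All elements of A are in B.
So A ⊆ B.

Yes, A ⊆ B


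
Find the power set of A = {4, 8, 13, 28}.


|A| = 4, so |P(A)| = 2^4 = 16
Enumerate subsets by cardinality (0 to 4):
∅, {4}, {8}, {13}, {28}, {4, 8}, {4, 13}, {4, 28}, {8, 13}, {8, 28}, {13, 28}, {4, 8, 13}, {4, 8, 28}, {4, 13, 28}, {8, 13, 28}, {4, 8, 13, 28}

P(A) has 16 subsets: ∅, {4}, {8}, {13}, {28}, {4, 8}, {4, 13}, {4, 28}, {8, 13}, {8, 28}, {13, 28}, {4, 8, 13}, {4, 8, 28}, {4, 13, 28}, {8, 13, 28}, {4, 8, 13, 28}


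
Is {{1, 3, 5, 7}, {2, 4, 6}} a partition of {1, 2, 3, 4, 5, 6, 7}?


A partition requires: (1) non-empty parts, (2) pairwise disjoint, (3) union = U
Parts: {1, 3, 5, 7}, {2, 4, 6}
Union of parts: {1, 2, 3, 4, 5, 6, 7}
U = {1, 2, 3, 4, 5, 6, 7}
All non-empty? True
Pairwise disjoint? True
Covers U? True

Yes, valid partition


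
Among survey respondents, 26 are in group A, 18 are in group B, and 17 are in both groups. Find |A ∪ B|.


|A ∪ B| = |A| + |B| - |A ∩ B|
= 26 + 18 - 17
= 27

|A ∪ B| = 27


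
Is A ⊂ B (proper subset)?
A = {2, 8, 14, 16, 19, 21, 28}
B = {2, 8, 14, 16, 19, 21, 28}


A ⊂ B requires: A ⊆ B AND A ≠ B.
A ⊆ B? Yes
A = B? Yes
A = B, so A is not a PROPER subset.

No, A is not a proper subset of B


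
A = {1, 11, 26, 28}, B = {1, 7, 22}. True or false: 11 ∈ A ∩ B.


A = {1, 11, 26, 28}, B = {1, 7, 22}
A ∩ B = elements in both A and B
A ∩ B = {1}
Checking if 11 ∈ A ∩ B
11 is not in A ∩ B → False

11 ∉ A ∩ B


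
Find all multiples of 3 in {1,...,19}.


Checking each candidate:
Condition: multiples of 3 in {1,...,19}
Result = {3, 6, 9, 12, 15, 18}

{3, 6, 9, 12, 15, 18}


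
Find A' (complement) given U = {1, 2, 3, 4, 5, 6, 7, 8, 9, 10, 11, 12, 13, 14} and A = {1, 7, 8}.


Aᶜ = U \ A = elements in U but not in A
U = {1, 2, 3, 4, 5, 6, 7, 8, 9, 10, 11, 12, 13, 14}
A = {1, 7, 8}
Aᶜ = {2, 3, 4, 5, 6, 9, 10, 11, 12, 13, 14}

Aᶜ = {2, 3, 4, 5, 6, 9, 10, 11, 12, 13, 14}


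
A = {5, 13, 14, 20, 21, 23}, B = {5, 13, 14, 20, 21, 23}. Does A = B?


Two sets are equal iff they have exactly the same elements.
A = {5, 13, 14, 20, 21, 23}
B = {5, 13, 14, 20, 21, 23}
Same elements → A = B

Yes, A = B


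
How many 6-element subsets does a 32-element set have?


C(n,k) = n! / (k!(n-k)!)
C(32,6) = 32! / (6!26!)
= 906192

C(32,6) = 906192


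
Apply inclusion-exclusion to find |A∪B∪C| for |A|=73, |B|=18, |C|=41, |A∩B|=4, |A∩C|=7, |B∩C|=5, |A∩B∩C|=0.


|A∪B∪C| = |A|+|B|+|C| - |A∩B|-|A∩C|-|B∩C| + |A∩B∩C|
= 73+18+41 - 4-7-5 + 0
= 132 - 16 + 0
= 116

|A ∪ B ∪ C| = 116


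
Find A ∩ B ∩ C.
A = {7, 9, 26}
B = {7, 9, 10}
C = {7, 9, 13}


A ∩ B = {7, 9}
(A ∩ B) ∩ C = {7, 9}

A ∩ B ∩ C = {7, 9}


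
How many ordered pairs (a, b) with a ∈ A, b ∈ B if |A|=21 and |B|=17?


|A × B| = |A| × |B|
= 21 × 17
= 357

|A × B| = 357


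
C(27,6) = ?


C(n,k) = n! / (k!(n-k)!)
C(27,6) = 27! / (6!21!)
= 296010

C(27,6) = 296010


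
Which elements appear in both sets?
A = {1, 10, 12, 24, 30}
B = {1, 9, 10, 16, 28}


A ∩ B = elements in both A and B
A = {1, 10, 12, 24, 30}
B = {1, 9, 10, 16, 28}
A ∩ B = {1, 10}

A ∩ B = {1, 10}


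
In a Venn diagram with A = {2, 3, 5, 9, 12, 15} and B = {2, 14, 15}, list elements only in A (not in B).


A = {2, 3, 5, 9, 12, 15}
B = {2, 14, 15}
Region: only in A (not in B)
Elements: {3, 5, 9, 12}

Elements only in A (not in B): {3, 5, 9, 12}


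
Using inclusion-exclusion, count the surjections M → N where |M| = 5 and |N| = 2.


n = |M| = 5, k = |N| = 2. Surjections via inclusion-exclusion:
S(n,k) = Σ(-1)^i × C(k,i) × (k-i)^n, i=0 to k
i=0: (-1)^0×C(2,0)×2^5 = 32
i=1: (-1)^1×C(2,1)×1^5 = -2
i=2: (-1)^2×C(2,2)×0^5 = 0
Total = 30

Number of surjections = 30


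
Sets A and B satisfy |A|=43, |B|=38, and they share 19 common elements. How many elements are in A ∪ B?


|A ∪ B| = |A| + |B| - |A ∩ B|
= 43 + 38 - 19
= 62

|A ∪ B| = 62


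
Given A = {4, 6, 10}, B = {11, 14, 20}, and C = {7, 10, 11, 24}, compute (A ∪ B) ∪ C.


A ∪ B = {4, 6, 10, 11, 14, 20}
(A ∪ B) ∪ C = {4, 6, 7, 10, 11, 14, 20, 24}

A ∪ B ∪ C = {4, 6, 7, 10, 11, 14, 20, 24}


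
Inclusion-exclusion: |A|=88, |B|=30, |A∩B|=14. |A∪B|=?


|A ∪ B| = |A| + |B| - |A ∩ B|
= 88 + 30 - 14
= 104

|A ∪ B| = 104
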